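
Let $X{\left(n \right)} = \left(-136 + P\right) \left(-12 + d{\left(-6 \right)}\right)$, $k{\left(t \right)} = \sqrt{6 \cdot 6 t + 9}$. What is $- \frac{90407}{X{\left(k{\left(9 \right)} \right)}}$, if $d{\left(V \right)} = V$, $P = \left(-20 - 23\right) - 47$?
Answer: $- \frac{90407}{4068} \approx -22.224$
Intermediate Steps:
$P = -90$ ($P = -43 - 47 = -90$)
$k{\left(t \right)} = \sqrt{9 + 36 t}$ ($k{\left(t \right)} = \sqrt{36 t + 9} = \sqrt{9 + 36 t}$)
$X{\left(n \right)} = 4068$ ($X{\left(n \right)} = \left(-136 - 90\right) \left(-12 - 6\right) = \left(-226\right) \left(-18\right) = 4068$)
$- \frac{90407}{X{\left(k{\left(9 \right)} \right)}} = - \frac{90407}{4068}$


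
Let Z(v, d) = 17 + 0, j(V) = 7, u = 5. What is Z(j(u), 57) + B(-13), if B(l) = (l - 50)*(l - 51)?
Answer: 4049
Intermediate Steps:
Z(v, d) = 17
B(l) = (-51 + l)*(-50 + l) (B(l) = (-50 + l)*(-51 + l) = (-51 + l)*(-50 + l))
Z(j(u), 57) + B(-13) = 17 + (2550 + (-13)² - 101*(-13)) = 17 + (2550 + 169 + 1313) = 17 + 4032 = 4049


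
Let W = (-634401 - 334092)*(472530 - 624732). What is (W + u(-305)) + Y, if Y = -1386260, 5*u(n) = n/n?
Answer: 737025926631/5 ≈ 1.4741e+11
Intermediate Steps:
u(n) = ⅕ (u(n) = (n/n)/5 = (⅕)*1 = ⅕)
W = 147406571586 (W = -968493*(-152202) = 147406571586)
(W + u(-305)) + Y = (147406571586 + ⅕) - 1386260 = 737032857931/5 - 1386260 = 737025926631/5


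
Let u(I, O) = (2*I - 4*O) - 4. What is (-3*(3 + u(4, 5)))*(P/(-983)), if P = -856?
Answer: 33384/983 ≈ 33.961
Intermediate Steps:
u(I, O) = -4 - 4*O + 2*I (u(I, O) = (-4*O + 2*I) - 4 = -4 - 4*O + 2*I)
(-3*(3 + u(4, 5)))*(P/(-983)) = (-3*(3 + (-4 - 4*5 + 2*4)))*(-856/(-983)) = (-3*(3 + (-4 - 20 + 8)))*(-856*(-1/983)) = -3*(3 - 16)*(856/983) = -3*(-13)*(856/983) = 39*(856/983) = 33384/983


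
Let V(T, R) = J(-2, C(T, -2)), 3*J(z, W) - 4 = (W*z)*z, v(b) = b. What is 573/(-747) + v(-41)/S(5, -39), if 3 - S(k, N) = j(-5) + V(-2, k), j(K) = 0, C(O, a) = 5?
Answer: 9254/1245 ≈ 7.4329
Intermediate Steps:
J(z, W) = 4/3 + W*z²/3 (J(z, W) = 4/3 + ((W*z)*z)/3 = 4/3 + (W*z²)/3 = 4/3 + W*z²/3)
V(T, R) = 8 (V(T, R) = 4/3 + (⅓)*5*(-2)² = 4/3 + (⅓)*5*4 = 4/3 + 20/3 = 8)
S(k, N) = -5 (S(k, N) = 3 - (0 + 8) = 3 - 1*8 = 3 - 8 = -5)
573/(-747) + v(-41)/S(5, -39) = 573/(-747) - 41/(-5) = 573*(-1/747) - 41*(-⅕) = -191/249 + 41/5 = 9254/1245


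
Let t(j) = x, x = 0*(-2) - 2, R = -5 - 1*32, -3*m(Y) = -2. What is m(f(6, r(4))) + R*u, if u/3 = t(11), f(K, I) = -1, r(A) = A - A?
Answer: 668/3 ≈ 222.67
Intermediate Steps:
r(A) = 0
m(Y) = ⅔ (m(Y) = -⅓*(-2) = ⅔)
R = -37 (R = -5 - 32 = -37)
x = -2 (x = 0 - 2 = -2)
t(j) = -2
u = -6 (u = 3*(-2) = -6)
m(f(6, r(4))) + R*u = ⅔ - 37*(-6) = ⅔ + 222 = 668/3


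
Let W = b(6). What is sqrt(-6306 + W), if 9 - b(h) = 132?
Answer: I*sqrt(6429) ≈ 80.181*I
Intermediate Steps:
b(h) = -123 (b(h) = 9 - 1*132 = 9 - 132 = -123)
W = -123
sqrt(-6306 + W) = sqrt(-6306 - 123) = sqrt(-6429) = I*sqrt(6429)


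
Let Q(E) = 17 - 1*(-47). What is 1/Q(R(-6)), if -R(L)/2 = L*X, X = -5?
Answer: 1/64 ≈ 0.015625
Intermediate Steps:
R(L) = 10*L (R(L) = -2*L*(-5) = -(-10)*L = 10*L)
Q(E) = 64 (Q(E) = 17 + 47 = 64)
1/Q(R(-6)) = 1/64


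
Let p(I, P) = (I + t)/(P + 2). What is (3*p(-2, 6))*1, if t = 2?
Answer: 0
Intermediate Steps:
p(I, P) = (2 + I)/(2 + P) (p(I, P) = (I + 2)/(P + 2) = (2 + I)/(2 + P))
(3*p(-2, 6))*1 = (3*((2 - 2)/(2 + 6)))*1 = (3*(0/8))*1 = (3*((⅛)*0))*1 = (3*0)*1 = 0*1 = 0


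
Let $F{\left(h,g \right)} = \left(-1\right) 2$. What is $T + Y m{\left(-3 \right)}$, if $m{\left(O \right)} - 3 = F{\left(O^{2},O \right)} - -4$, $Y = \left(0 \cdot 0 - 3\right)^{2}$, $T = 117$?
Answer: $162$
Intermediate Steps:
$F{\left(h,g \right)} = -2$
$Y = 9$ ($Y = \left(0 - 3\right)^{2} = \left(-3\right)^{2} = 9$)
$m{\left(O \right)} = 5$ ($m{\left(O \right)} = 3 - -2 = 3 + \left(-2 + 4\right) = 3 + 2 = 5$)
$T + Y m{\left(-3 \right)} = 117 + 9 \cdot 5 = 117 + 45 = 162$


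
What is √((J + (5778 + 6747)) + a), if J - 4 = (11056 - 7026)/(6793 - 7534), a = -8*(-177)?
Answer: √45289635/57 ≈ 118.07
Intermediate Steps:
a = 1416
J = -82/57 (J = 4 + (11056 - 7026)/(6793 - 7534) = 4 + 4030/(-741) = 4 + 4030*(-1/741) = 4 - 310/57 = -82/57 ≈ -1.4386)
√((J + (5778 + 6747)) + a) = √((-82/57 + (5778 + 6747)) + 1416) = √((-82/57 + 12525) + 1416) = √(713843/57 + 1416) = √(794555/57) = √45289635/57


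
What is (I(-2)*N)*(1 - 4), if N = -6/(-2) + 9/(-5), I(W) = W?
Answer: 36/5 ≈ 7.2000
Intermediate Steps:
N = 6/5 (N = -6*(-½) + 9*(-⅕) = 3 - 9/5 = 6/5 ≈ 1.2000)
(I(-2)*N)*(1 - 4) = (-2*6/5)*(1 - 4) = -12/5*(-3) = 36/5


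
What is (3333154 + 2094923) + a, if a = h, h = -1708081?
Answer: 3719996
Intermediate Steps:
a = -1708081
(3333154 + 2094923) + a = (3333154 + 2094923) - 1708081 = 5428077 - 1708081 = 3719996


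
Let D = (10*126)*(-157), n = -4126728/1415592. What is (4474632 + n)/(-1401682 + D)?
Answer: -263927047309/94343426466 ≈ -2.7975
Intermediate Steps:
n = -171947/58983 (n = -4126728*1/1415592 = -171947/58983 ≈ -2.9152)
D = -197820 (D = 1260*(-157) = -197820)
(4474632 + n)/(-1401682 + D) = (4474632 - 171947/58983)/(-1401682 - 197820) = (263927047309/58983)/(-1599502) = (263927047309/58983)*(-1/1599502) = -263927047309/94343426466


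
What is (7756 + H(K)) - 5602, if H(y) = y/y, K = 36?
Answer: 2155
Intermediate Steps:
H(y) = 1
(7756 + H(K)) - 5602 = (7756 + 1) - 5602 = 7757 - 5602 = 2155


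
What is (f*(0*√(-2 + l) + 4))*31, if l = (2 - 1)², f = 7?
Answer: 868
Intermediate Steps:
l = 1 (l = 1² = 1)
(f*(0*√(-2 + l) + 4))*31 = (7*(0*√(-2 + 1) + 4))*31 = (7*(0*√(-1) + 4))*31 = (7*(0*I + 4))*31 = (7*(0 + 4))*31 = (7*4)*31 = 28*31 = 868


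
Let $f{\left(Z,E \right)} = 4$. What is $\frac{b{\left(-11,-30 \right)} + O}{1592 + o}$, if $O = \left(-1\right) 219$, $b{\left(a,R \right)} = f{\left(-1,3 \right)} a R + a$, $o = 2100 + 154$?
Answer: $\frac{545}{1923} \approx 0.28341$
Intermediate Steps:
$o = 2254$
$b{\left(a,R \right)} = a + 4 R a$ ($b{\left(a,R \right)} = 4 a R + a = 4 R a + a = a + 4 R a$)
$O = -219$
$\frac{b{\left(-11,-30 \right)} + O}{1592 + o} = \frac{- 11 \left(1 + 4 \left(-30\right)\right) - 219}{1592 + 2254} = \frac{- 11 \left(1 - 120\right) - 219}{3846} = \left(\left(-11\right) \left(-119\right) - 219\right) \frac{1}{3846} = \left(1309 - 219\right) \frac{1}{3846} = 1090 \cdot \frac{1}{3846} = \frac{545}{1923}$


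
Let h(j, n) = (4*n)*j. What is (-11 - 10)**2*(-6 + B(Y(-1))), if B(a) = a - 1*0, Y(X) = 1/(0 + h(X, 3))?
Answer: -10731/4 ≈ -2682.8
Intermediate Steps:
h(j, n) = 4*j*n
Y(X) = 1/(12*X) (Y(X) = 1/(0 + 4*X*3) = 1/(0 + 12*X) = 1/(12*X))
B(a) = a (B(a) = a + 0 = a)
(-11 - 10)**2*(-6 + B(Y(-1))) = (-11 - 10)**2*(-6 + (1/12)/(-1)) = (-21)**2*(-6 + (1/12)*(-1)) = 441*(-6 - 1/12) = 441*(-73/12) = -10731/4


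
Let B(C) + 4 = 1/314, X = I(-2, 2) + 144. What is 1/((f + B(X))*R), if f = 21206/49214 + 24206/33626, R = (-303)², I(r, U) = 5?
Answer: -129907292174/33944009864144085 ≈ -3.8271e-6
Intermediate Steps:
R = 91809
X = 149 (X = 5 + 144 = 149)
B(C) = -1255/314 (B(C) = -4 + 1/314 = -1255/314)
f = 476086760/413717491 (f = 21206*(1/49214) + 24206*(1/33626) = 10603/24607 + 12103/16813 = 476086760/413717491 ≈ 1.1508)
1/((f + B(X))*R) = 1/((476086760/413717491 - 1255/314)*91809) = (1/91809)/(-369724208565/129907292174) = -129907292174/369724208565*1/91809 = -129907292174/33944009864144085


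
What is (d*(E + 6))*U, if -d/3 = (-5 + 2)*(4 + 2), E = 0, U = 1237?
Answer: 400788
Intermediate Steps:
d = 54 (d = -3*(-5 + 2)*(4 + 2) = -(-9)*6 = -3*(-18) = 54)
(d*(E + 6))*U = (54*(0 + 6))*1237 = (54*6)*1237 = 324*1237 = 400788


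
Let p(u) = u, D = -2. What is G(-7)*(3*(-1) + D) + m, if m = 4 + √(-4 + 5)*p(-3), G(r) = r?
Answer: 36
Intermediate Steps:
m = 1 (m = 4 + √(-4 + 5)*(-3) = 4 + √1*(-3) = 4 + 1*(-3) = 4 - 3 = 1)
G(-7)*(3*(-1) + D) + m = -7*(3*(-1) - 2) + 1 = -7*(-3 - 2) + 1 = -7*(-5) + 1 = 35 + 1 = 36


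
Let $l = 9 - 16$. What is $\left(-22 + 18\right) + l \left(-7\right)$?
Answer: $45$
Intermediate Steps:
$l = -7$
$\left(-22 + 18\right) + l \left(-7\right) = \left(-22 + 18\right) - -49 = -4 + 49 = 45$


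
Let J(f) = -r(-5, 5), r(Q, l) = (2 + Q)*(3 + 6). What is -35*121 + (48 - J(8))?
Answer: -4214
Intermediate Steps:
r(Q, l) = 18 + 9*Q (r(Q, l) = (2 + Q)*9 = 18 + 9*Q)
J(f) = 27 (J(f) = -(18 + 9*(-5)) = -(18 - 45) = -1*(-27) = 27)
-35*121 + (48 - J(8)) = -35*121 + (48 - 1*27) = -4235 + (48 - 27) = -4235 + 21 = -4214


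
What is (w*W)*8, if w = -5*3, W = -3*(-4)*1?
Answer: -1440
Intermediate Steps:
W = 12 (W = 12*1 = 12)
w = -15
(w*W)*8 = -15*12*8 = -180*8 = -1440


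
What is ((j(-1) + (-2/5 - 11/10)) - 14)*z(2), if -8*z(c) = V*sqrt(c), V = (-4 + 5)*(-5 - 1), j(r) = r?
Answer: -99*sqrt(2)/8 ≈ -17.501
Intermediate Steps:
V = -6 (V = 1*(-6) = -6)
z(c) = 3*sqrt(c)/4 (z(c) = -(-3)*sqrt(c)/4 = 3*sqrt(c)/4)
((j(-1) + (-2/5 - 11/10)) - 14)*z(2) = ((-1 + (-2/5 - 11/10)) - 14)*(3*sqrt(2)/4) = ((-1 - 3/2) - 14)*(3*sqrt(2)/4) = (-5/2 - 14)*(3*sqrt(2)/4) = -99*sqrt(2)/8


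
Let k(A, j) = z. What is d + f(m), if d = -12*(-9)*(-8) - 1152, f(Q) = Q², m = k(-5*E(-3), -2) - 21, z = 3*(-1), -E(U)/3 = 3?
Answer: -1440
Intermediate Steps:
E(U) = -9 (E(U) = -3*3 = -9)
z = -3
k(A, j) = -3
m = -24 (m = -3 - 21 = -24)
d = -2016 (d = 108*(-8) - 1152 = -864 - 1152 = -2016)
d + f(m) = -2016 + (-24)² = -2016 + 576 = -1440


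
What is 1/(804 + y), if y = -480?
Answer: 1/324 ≈ 0.0030864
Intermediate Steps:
1/(804 + y) = 1/(804 - 480) = 1/324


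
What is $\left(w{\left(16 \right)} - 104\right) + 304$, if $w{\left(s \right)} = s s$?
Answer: $456$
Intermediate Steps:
$w{\left(s \right)} = s^{2}$
$\left(w{\left(16 \right)} - 104\right) + 304 = \left(16^{2} - 104\right) + 304 = \left(256 - 104\right) + 304 = 152 + 304 = 456$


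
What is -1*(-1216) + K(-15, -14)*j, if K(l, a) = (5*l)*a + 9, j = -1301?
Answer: -1376543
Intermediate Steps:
K(l, a) = 9 + 5*a*l (K(l, a) = 5*a*l + 9 = 9 + 5*a*l)
-1*(-1216) + K(-15, -14)*j = -1*(-1216) + (9 + 5*(-14)*(-15))*(-1301) = 1216 + (9 + 1050)*(-1301) = 1216 + 1059*(-1301) = 1216 - 1377759 = -1376543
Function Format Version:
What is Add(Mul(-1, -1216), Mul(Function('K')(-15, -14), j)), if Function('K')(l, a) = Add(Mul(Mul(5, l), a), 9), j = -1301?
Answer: -1376543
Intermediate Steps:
Function('K')(l, a) = Add(9, Mul(5, a, l)) (Function('K')(l, a) = Add(Mul(5, a, l), 9) = Add(9, Mul(5, a, l)))
Add(Mul(-1, -1216), Mul(Function('K')(-15, -14), j)) = Add(Mul(-1, -1216), Mul(Add(9, Mul(5, -14, -15)), -1301)) = Add(1216, Mul(Add(9, 1050), -1301)) = Add(1216, Mul(1059, -1301)) = Add(1216, -1377759) = -1376543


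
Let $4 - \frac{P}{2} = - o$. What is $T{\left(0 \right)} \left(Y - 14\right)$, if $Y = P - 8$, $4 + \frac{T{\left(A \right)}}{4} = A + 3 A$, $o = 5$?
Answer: $64$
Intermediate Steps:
$T{\left(A \right)} = -16 + 16 A$ ($T{\left(A \right)} = -16 + 4 \left(A + 3 A\right) = -16 + 4 \cdot 4 A = -16 + 16 A$)
$P = 18$ ($P = 8 - 2 \left(\left(-1\right) 5\right) = 8 - -10 = 8 + 10 = 18$)
$Y = 10$ ($Y = 18 - 8 = 10$)
$T{\left(0 \right)} \left(Y - 14\right) = \left(-16 + 16 \cdot 0\right) \left(10 - 14\right) = \left(-16 + 0\right) \left(-4\right) = \left(-16\right) \left(-4\right) = 64$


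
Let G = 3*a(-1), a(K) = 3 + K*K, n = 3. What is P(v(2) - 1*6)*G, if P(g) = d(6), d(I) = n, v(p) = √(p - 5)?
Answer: 36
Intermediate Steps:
v(p) = √(-5 + p)
a(K) = 3 + K²
d(I) = 3
P(g) = 3
G = 12 (G = 3*(3 + (-1)²) = 3*(3 + 1) = 3*4 = 12)
P(v(2) - 1*6)*G = 3*12 = 36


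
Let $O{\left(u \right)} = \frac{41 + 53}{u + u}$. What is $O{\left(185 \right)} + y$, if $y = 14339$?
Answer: $\frac{2652762}{185} \approx 14339.0$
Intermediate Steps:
$O{\left(u \right)} = \frac{47}{u}$ ($O{\left(u \right)} = \frac{94}{2 u} = 94 \frac{1}{2 u} = \frac{47}{u}$)
$O{\left(185 \right)} + y = \frac{47}{185} + 14339 = \frac{2652762}{185}$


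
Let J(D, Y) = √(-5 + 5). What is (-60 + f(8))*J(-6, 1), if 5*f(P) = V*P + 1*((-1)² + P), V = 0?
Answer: 0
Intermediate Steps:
J(D, Y) = 0 (J(D, Y) = √0 = 0)
f(P) = ⅕ + P/5 (f(P) = (0*P + 1*((-1)² + P))/5 = (0 + 1*(1 + P))/5 = (0 + (1 + P))/5 = (1 + P)/5 = ⅕ + P/5)
(-60 + f(8))*J(-6, 1) = (-60 + (⅕ + (⅕)*8))*0 = (-60 + (⅕ + 8/5))*0 = (-60 + 9/5)*0 = -291/5*0 = 0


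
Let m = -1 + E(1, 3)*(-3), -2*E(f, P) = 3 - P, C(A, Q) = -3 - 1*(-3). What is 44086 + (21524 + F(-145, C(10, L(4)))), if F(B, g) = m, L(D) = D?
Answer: 65609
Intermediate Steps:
C(A, Q) = 0 (C(A, Q) = -3 + 3 = 0)
E(f, P) = -3/2 + P/2 (E(f, P) = -(3 - P)/2 = -3/2 + P/2)
m = -1 (m = -1 + (-3/2 + (1/2)*3)*(-3) = -1 + (-3/2 + 3/2)*(-3) = -1 + 0*(-3) = -1 + 0 = -1)
F(B, g) = -1
44086 + (21524 + F(-145, C(10, L(4)))) = 44086 + (21524 - 1) = 44086 + 21523 = 65609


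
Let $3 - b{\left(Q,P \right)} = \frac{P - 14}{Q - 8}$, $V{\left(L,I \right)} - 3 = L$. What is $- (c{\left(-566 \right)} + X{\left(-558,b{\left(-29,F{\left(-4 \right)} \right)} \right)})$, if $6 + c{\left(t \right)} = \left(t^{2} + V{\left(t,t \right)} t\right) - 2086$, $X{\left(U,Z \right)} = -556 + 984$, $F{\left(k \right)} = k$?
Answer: $-637350$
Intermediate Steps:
$V{\left(L,I \right)} = 3 + L$
$b{\left(Q,P \right)} = 3 - \frac{-14 + P}{-8 + Q}$ ($b{\left(Q,P \right)} = 3 - \frac{P - 14}{Q - 8} = 3 - \frac{-14 + P}{-8 + Q}$)
$X{\left(U,Z \right)} = 428$
$c{\left(t \right)} = -2092 + t^{2} + t \left(3 + t\right)$ ($c{\left(t \right)} = -6 - \left(2086 - t^{2} - \left(3 + t\right) t\right) = -6 - \left(2086 - t^{2} - t \left(3 + t\right)\right) = -6 + \left(-2086 + t^{2} + t \left(3 + t\right)\right) = -2092 + t^{2} + t \left(3 + t\right)$)
$- (c{\left(-566 \right)} + X{\left(-558,b{\left(-29,F{\left(-4 \right)} \right)} \right)}) = - (\left(-2092 + \left(-566\right)^{2} - 566 \left(3 - 566\right)\right) + 428) = - (\left(-2092 + 320356 - -318658\right) + 428) = - (\left(-2092 + 320356 + 318658\right) + 428) = - (636922 + 428) = \left(-1\right) 637350 = -637350$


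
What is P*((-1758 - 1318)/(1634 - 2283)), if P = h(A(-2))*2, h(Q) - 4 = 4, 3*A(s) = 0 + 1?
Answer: 49216/649 ≈ 75.834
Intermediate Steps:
A(s) = ⅓ (A(s) = (0 + 1)/3 = (⅓)*1 = ⅓)
h(Q) = 8 (h(Q) = 4 + 4 = 8)
P = 16 (P = 8*2 = 16)
P*((-1758 - 1318)/(1634 - 2283)) = 16*((-1758 - 1318)/(1634 - 2283)) = 16*(-3076/(-649)) = 16*(-3076*(-1/649)) = 16*(3076/649) = 49216/649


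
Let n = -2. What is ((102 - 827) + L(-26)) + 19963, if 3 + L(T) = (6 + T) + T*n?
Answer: 19267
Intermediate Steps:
L(T) = 3 - T (L(T) = -3 + ((6 + T) + T*(-2)) = -3 + ((6 + T) - 2*T) = -3 + (6 - T) = 3 - T)
((102 - 827) + L(-26)) + 19963 = ((102 - 827) + (3 - 1*(-26))) + 19963 = (-725 + (3 + 26)) + 19963 = (-725 + 29) + 19963 = -696 + 19963 = 19267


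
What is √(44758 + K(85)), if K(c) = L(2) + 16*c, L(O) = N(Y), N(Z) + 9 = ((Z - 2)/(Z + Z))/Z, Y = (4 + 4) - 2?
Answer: √1659926/6 ≈ 214.73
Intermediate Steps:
Y = 6 (Y = 8 - 2 = 6)
N(Z) = -9 + (-2 + Z)/(2*Z²) (N(Z) = -9 + ((Z - 2)/(Z + Z))/Z = -9 + ((-2 + Z)/((2*Z)))/Z = -9 + ((-2 + Z)*(1/(2*Z)))/Z = -9 + ((-2 + Z)/(2*Z))/Z = -9 + (-2 + Z)/(2*Z²))
L(O) = -161/18 (L(O) = -9 + (½)/6 - 1/6² = -9 + (½)*(⅙) - 1*1/36 = -9 + 1/12 - 1/36 = -161/18)
K(c) = -161/18 + 16*c
√(44758 + K(85)) = √(44758 + (-161/18 + 16*85)) = √(44758 + (-161/18 + 1360)) = √(44758 + 24319/18) = √(829963/18) = √1659926/6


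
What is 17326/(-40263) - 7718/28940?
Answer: -406082137/582605610 ≈ -0.69701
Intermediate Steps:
17326/(-40263) - 7718/28940 = 17326*(-1/40263) - 7718*1/28940 = -17326/40263 - 3859/14470 = -406082137/582605610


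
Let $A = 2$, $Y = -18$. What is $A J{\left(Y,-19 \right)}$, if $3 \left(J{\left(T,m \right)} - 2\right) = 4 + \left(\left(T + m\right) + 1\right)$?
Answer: $- \frac{52}{3} \approx -17.333$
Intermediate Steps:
$J{\left(T,m \right)} = \frac{11}{3} + \frac{T}{3} + \frac{m}{3}$ ($J{\left(T,m \right)} = 2 + \frac{4 + \left(\left(T + m\right) + 1\right)}{3} = 2 + \frac{4 + \left(1 + T + m\right)}{3} = 2 + \frac{5 + T + m}{3} = 2 + \left(\frac{5}{3} + \frac{T}{3} + \frac{m}{3}\right) = \frac{11}{3} + \frac{T}{3} + \frac{m}{3}$)
$A J{\left(Y,-19 \right)} = 2 \left(\frac{11}{3} + \frac{1}{3} \left(-18\right) + \frac{1}{3} \left(-19\right)\right) = 2 \left(\frac{11}{3} - 6 - \frac{19}{3}\right) = 2 \left(- \frac{26}{3}\right) = - \frac{52}{3}$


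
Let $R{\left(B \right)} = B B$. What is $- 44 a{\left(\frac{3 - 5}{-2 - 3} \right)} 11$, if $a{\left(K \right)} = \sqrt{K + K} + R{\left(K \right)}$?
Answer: $- \frac{1936}{25} - \frac{968 \sqrt{5}}{5} \approx -510.34$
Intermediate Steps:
$R{\left(B \right)} = B^{2}$
$a{\left(K \right)} = K^{2} + \sqrt{2} \sqrt{K}$ ($a{\left(K \right)} = \sqrt{K + K} + K^{2} = \sqrt{2 K} + K^{2} = \sqrt{2} \sqrt{K} + K^{2} = K^{2} + \sqrt{2} \sqrt{K}$)
$- 44 a{\left(\frac{3 - 5}{-2 - 3} \right)} 11 = - 44 \left(\left(\frac{3 - 5}{-2 - 3}\right)^{2} + \sqrt{2} \sqrt{\frac{3 - 5}{-2 - 3}}\right) 11 = - 44 \left(\left(- \frac{2}{-5}\right)^{2} + \sqrt{2} \sqrt{- \frac{2}{-5}}\right) 11 = - 44 \left(\left(\left(-2\right) \left(- \frac{1}{5}\right)\right)^{2} + \sqrt{2} \sqrt{\left(-2\right) \left(- \frac{1}{5}\right)}\right) 11 = - 44 \left(\left(\frac{2}{5}\right)^{2} + \sqrt{2} \sqrt{\frac{2}{5}}\right) 11 = - 44 \left(\frac{4}{25} + \sqrt{2} \frac{\sqrt{10}}{5}\right) 11 = - 44 \left(\frac{4}{25} + \frac{2 \sqrt{5}}{5}\right) 11 = \left(- \frac{176}{25} - \frac{88 \sqrt{5}}{5}\right) 11 = - \frac{1936}{25} - \frac{968 \sqrt{5}}{5}$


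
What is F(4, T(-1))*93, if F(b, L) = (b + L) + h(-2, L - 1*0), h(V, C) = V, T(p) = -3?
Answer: -93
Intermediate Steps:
F(b, L) = -2 + L + b (F(b, L) = (b + L) - 2 = (L + b) - 2 = -2 + L + b)
F(4, T(-1))*93 = (-2 - 3 + 4)*93 = -1*93 = -93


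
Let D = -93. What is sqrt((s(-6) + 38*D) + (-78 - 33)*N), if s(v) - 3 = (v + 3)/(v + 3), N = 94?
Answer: 2*I*sqrt(3491) ≈ 118.17*I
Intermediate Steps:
s(v) = 4 (s(v) = 3 + (v + 3)/(v + 3) = 3 + (3 + v)/(3 + v) = 3 + 1 = 4)
sqrt((s(-6) + 38*D) + (-78 - 33)*N) = sqrt((4 + 38*(-93)) + (-78 - 33)*94) = sqrt((4 - 3534) - 111*94) = sqrt(-3530 - 10434) = sqrt(-13964) = 2*I*sqrt(3491)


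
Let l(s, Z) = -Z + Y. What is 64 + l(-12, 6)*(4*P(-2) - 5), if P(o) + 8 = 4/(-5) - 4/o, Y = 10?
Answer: -324/5 ≈ -64.800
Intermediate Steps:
P(o) = -44/5 - 4/o (P(o) = -8 + (4/(-5) - 4/o) = -8 + (4*(-1/5) - 4/o) = -8 + (-4/5 - 4/o) = -44/5 - 4/o)
l(s, Z) = 10 - Z (l(s, Z) = -Z + 10 = 10 - Z)
64 + l(-12, 6)*(4*P(-2) - 5) = 64 + (10 - 1*6)*(4*(-44/5 - 4/(-2)) - 5) = 64 + (10 - 6)*(4*(-44/5 - 4*(-1/2)) - 5) = 64 + 4*(4*(-44/5 + 2) - 5) = 64 + 4*(4*(-34/5) - 5) = 64 + 4*(-136/5 - 5) = 64 + 4*(-161/5) = 64 - 644/5 = -324/5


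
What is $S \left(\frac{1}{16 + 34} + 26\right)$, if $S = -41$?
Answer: $- \frac{53341}{50} \approx -1066.8$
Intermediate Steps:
$S \left(\frac{1}{16 + 34} + 26\right) = - 41 \left(\frac{1}{16 + 34} + 26\right) = - 41 \left(\frac{1}{50} + 26\right) = \left(-41\right) \frac{1301}{50} = - \frac{53341}{50}$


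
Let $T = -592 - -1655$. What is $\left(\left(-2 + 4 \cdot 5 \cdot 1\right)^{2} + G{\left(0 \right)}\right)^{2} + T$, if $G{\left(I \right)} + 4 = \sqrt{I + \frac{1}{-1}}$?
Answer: $103462 + 640 i \approx 1.0346 \cdot 10^{5} + 640.0 i$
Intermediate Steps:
$T = 1063$ ($T = -592 + 1655 = 1063$)
$G{\left(I \right)} = -4 + \sqrt{-1 + I}$ ($G{\left(I \right)} = -4 + \sqrt{I + \frac{1}{-1}} = -4 + \sqrt{I - 1} = -4 + \sqrt{-1 + I}$)
$\left(\left(-2 + 4 \cdot 5 \cdot 1\right)^{2} + G{\left(0 \right)}\right)^{2} + T = \left(\left(-2 + 4 \cdot 5 \cdot 1\right)^{2} - \left(4 - \sqrt{-1 + 0}\right)\right)^{2} + 1063 = \left(\left(-2 + 20 \cdot 1\right)^{2} - \left(4 - \sqrt{-1}\right)\right)^{2} + 1063 = \left(\left(-2 + 20\right)^{2} - \left(4 - i\right)\right)^{2} + 1063 = \left(18^{2} - \left(4 - i\right)\right)^{2} + 1063 = \left(324 - \left(4 - i\right)\right)^{2} + 1063 = \left(320 + i\right)^{2} + 1063 = 1063 + \left(320 + i\right)^{2}$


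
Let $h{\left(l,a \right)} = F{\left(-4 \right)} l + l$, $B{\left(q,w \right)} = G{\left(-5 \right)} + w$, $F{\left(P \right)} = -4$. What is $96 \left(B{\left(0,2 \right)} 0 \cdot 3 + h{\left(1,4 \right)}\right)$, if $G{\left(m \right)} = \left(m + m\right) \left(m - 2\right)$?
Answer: $-288$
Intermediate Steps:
$G{\left(m \right)} = 2 m \left(-2 + m\right)$
$B{\left(q,w \right)} = 70 + w$ ($B{\left(q,w \right)} = 2 \left(-5\right) \left(-2 - 5\right) + w = 2 \left(-5\right) \left(-7\right) + w = 70 + w$)
$h{\left(l,a \right)} = - 3 l$ ($h{\left(l,a \right)} = - 4 l + l = - 3 l$)
$96 \left(B{\left(0,2 \right)} 0 \cdot 3 + h{\left(1,4 \right)}\right) = 96 \left(\left(70 + 2\right) 0 \cdot 3 - 3\right) = 96 \left(72 \cdot 0 \cdot 3 - 3\right) = 96 \left(0 \cdot 3 - 3\right) = 96 \left(0 - 3\right) = 96 \left(-3\right) = -288$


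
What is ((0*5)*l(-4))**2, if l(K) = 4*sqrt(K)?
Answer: 0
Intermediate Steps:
((0*5)*l(-4))**2 = ((0*5)*(4*sqrt(-4)))**2 = (0*(4*(2*I)))**2 = (0*(8*I))**2 = 0**2 = 0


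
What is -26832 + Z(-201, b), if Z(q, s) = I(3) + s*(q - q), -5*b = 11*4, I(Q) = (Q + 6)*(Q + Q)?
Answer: -26778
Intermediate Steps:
I(Q) = 2*Q*(6 + Q) (I(Q) = (6 + Q)*(2*Q) = 2*Q*(6 + Q))
b = -44/5 (b = -11*4/5 = -⅕*44 = -44/5 ≈ -8.8000)
Z(q, s) = 54 (Z(q, s) = 2*3*(6 + 3) + s*(q - q) = 2*3*9 + s*0 = 54 + 0 = 54)
-26832 + Z(-201, b) = -26832 + 54 = -26778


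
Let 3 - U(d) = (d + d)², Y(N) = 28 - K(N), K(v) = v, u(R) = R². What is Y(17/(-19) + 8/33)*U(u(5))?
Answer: -4078055/57 ≈ -71545.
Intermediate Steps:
Y(N) = 28 - N
U(d) = 3 - 4*d² (U(d) = 3 - (d + d)² = 3 - (2*d)² = 3 - 4*d²)
Y(17/(-19) + 8/33)*U(u(5)) = (28 - (17/(-19) + 8/33))*(3 - 4*(5²)²) = (28 - (17*(-1/19) + 8*(1/33)))*(3 - 4*25²) = (28 - (-17/19 + 8/33))*(3 - 4*625) = (28 - 1*(-409/627))*(3 - 2500) = (28 + 409/627)*(-2497) = (17965/627)*(-2497) = -4078055/57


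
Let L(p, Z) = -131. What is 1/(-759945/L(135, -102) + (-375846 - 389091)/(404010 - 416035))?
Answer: 1575275/9238545372 ≈ 0.00017051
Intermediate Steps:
1/(-759945/L(135, -102) + (-375846 - 389091)/(404010 - 416035)) = 1/(-759945/(-131) + (-375846 - 389091)/(404010 - 416035)) = 1/(-759945*(-1/131) - 764937/(-12025)) = 1/(759945/131 - 764937*(-1/12025)) = 1/(759945/131 + 764937/12025) = 1/(9238545372/1575275) = 1575275/9238545372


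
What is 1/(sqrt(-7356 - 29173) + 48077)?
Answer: 48077/2311434458 - I*sqrt(36529)/2311434458 ≈ 2.08e-5 - 8.2687e-8*I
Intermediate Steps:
1/(sqrt(-7356 - 29173) + 48077) = 1/(sqrt(-36529) + 48077) = 1/(I*sqrt(36529) + 48077) = 1/(48077 + I*sqrt(36529))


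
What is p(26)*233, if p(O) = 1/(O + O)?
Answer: 233/52 ≈ 4.4808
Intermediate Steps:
p(O) = 1/(2*O)
p(26)*233 = ((½)/26)*233 = ((½)*(1/26))*233 = (1/52)*233 = 233/52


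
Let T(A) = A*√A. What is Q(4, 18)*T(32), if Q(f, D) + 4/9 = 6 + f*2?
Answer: 15616*√2/9 ≈ 2453.8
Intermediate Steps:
Q(f, D) = 50/9 + 2*f (Q(f, D) = -4/9 + (6 + f*2) = -4/9 + (6 + 2*f) = 50/9 + 2*f)
T(A) = A^(3/2)
Q(4, 18)*T(32) = (50/9 + 2*4)*32^(3/2) = (50/9 + 8)*(128*√2) = 122*(128*√2)/9 = 15616*√2/9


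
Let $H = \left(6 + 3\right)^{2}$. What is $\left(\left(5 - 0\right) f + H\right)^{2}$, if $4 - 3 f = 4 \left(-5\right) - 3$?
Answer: $15876$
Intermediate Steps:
$f = 9$ ($f = \frac{4}{3} - \frac{4 \left(-5\right) - 3}{3} = \frac{4}{3} - \frac{-20 + \left(-3 + 0\right)}{3} = \frac{4}{3} - \frac{-20 - 3}{3} = \frac{4}{3} - - \frac{23}{3} = \frac{4}{3} + \frac{23}{3} = 9$)
$H = 81$ ($H = 9^{2} = 81$)
$\left(\left(5 - 0\right) f + H\right)^{2} = \left(\left(5 - 0\right) 9 + 81\right)^{2} = \left(\left(5 + 0\right) 9 + 81\right)^{2} = \left(5 \cdot 9 + 81\right)^{2} = \left(45 + 81\right)^{2} = 126^{2} = 15876$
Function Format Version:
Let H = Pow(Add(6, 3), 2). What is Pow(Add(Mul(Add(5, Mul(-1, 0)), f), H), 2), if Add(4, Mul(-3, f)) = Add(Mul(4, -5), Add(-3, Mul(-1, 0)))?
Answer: 15876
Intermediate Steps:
f = 9 (f = Add(Rational(4, 3), Mul(Rational(-1, 3), Add(Mul(4, -5), Add(-3, Mul(-1, 0))))) = Add(Rational(4, 3), Mul(Rational(-1, 3), Add(-20, Add(-3, 0)))) = Add(Rational(4, 3), Mul(Rational(-1, 3), Add(-20, -3))) = Add(Rational(4, 3), Mul(Rational(-1, 3), -23)) = Add(Rational(4, 3), Rational(23, 3)) = 9)
H = 81 (H = Pow(9, 2) = 81)
Pow(Add(Mul(Add(5, Mul(-1, 0)), f), H), 2) = Pow(Add(Mul(Add(5, Mul(-1, 0)), 9), 81), 2) = Pow(Add(Mul(Add(5, 0), 9), 81), 2) = Pow(Add(Mul(5, 9), 81), 2) = Pow(Add(45, 81), 2) = Pow(126, 2) = 15876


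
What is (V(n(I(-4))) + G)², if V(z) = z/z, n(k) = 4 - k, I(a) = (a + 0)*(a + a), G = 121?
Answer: 14884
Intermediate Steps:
I(a) = 2*a² (I(a) = a*(2*a) = 2*a²)
V(z) = 1
(V(n(I(-4))) + G)² = (1 + 121)² = 122² = 14884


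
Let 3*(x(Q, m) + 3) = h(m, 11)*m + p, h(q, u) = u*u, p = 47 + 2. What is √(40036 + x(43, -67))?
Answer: √37347 ≈ 193.25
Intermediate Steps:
p = 49
h(q, u) = u²
x(Q, m) = 40/3 + 121*m/3 (x(Q, m) = -3 + (11²*m + 49)/3 = -3 + (121*m + 49)/3 = -3 + (49 + 121*m)/3 = -3 + (49/3 + 121*m/3) = 40/3 + 121*m/3)
√(40036 + x(43, -67)) = √(40036 + (40/3 + (121/3)*(-67))) = √(40036 + (40/3 - 8107/3)) = √(40036 - 2689) = √37347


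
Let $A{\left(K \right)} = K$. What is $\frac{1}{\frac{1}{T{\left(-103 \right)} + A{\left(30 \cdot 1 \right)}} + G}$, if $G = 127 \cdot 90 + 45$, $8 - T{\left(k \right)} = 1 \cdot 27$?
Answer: $\frac{11}{126226} \approx 8.7145 \cdot 10^{-5}$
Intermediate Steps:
$T{\left(k \right)} = -19$ ($T{\left(k \right)} = 8 - 1 \cdot 27 = 8 - 27 = -19$)
$G = 11475$ ($G = 11430 + 45 = 11475$)
$\frac{1}{\frac{1}{T{\left(-103 \right)} + A{\left(30 \cdot 1 \right)}} + G} = \frac{1}{\frac{1}{-19 + 30 \cdot 1} + 11475} = \frac{1}{\frac{1}{-19 + 30} + 11475} = \frac{1}{\frac{1}{11} + 11475} = \frac{1}{\frac{126226}{11}} = \frac{11}{126226}$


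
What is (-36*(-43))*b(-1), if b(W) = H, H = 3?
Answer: 4644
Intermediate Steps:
b(W) = 3
(-36*(-43))*b(-1) = -36*(-43)*3 = 1548*3 = 4644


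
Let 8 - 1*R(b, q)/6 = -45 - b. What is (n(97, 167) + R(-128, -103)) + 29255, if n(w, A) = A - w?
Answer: 28875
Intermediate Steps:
R(b, q) = 318 + 6*b (R(b, q) = 48 - 6*(-45 - b) = 48 + (270 + 6*b) = 318 + 6*b)
(n(97, 167) + R(-128, -103)) + 29255 = ((167 - 1*97) + (318 + 6*(-128))) + 29255 = ((167 - 97) + (318 - 768)) + 29255 = (70 - 450) + 29255 = -380 + 29255 = 28875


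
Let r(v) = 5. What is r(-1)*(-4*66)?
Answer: -1320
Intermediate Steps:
r(-1)*(-4*66) = 5*(-4*66) = 5*(-264) = -1320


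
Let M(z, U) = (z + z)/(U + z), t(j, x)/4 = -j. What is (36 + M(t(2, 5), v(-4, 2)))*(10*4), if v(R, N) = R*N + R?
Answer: 1472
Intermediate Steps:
t(j, x) = -4*j (t(j, x) = 4*(-j) = -4*j)
v(R, N) = R + N*R (v(R, N) = N*R + R = R + N*R)
M(z, U) = 2*z/(U + z) (M(z, U) = (2*z)/(U + z) = 2*z/(U + z))
(36 + M(t(2, 5), v(-4, 2)))*(10*4) = (36 + 2*(-4*2)/(-4*(1 + 2) - 4*2))*(10*4) = (36 + 2*(-8)/(-4*3 - 8))*40 = (36 + 2*(-8)/(-12 - 8))*40 = (36 + 2*(-8)/(-20))*40 = (36 + 2*(-8)*(-1/20))*40 = (36 + 4/5)*40 = (184/5)*40 = 1472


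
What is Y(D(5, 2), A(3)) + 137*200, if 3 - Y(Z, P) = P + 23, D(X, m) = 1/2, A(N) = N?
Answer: 27377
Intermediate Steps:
D(X, m) = 1/2 (D(X, m) = 1*(1/2) = 1/2)
Y(Z, P) = -20 - P (Y(Z, P) = 3 - (P + 23) = 3 - (23 + P) = 3 + (-23 - P) = -20 - P)
Y(D(5, 2), A(3)) + 137*200 = (-20 - 1*3) + 137*200 = (-20 - 3) + 27400 = -23 + 27400 = 27377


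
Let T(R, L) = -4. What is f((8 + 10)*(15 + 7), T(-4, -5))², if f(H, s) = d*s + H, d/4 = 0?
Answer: 156816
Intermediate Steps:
d = 0 (d = 4*0 = 0)
f(H, s) = H (f(H, s) = 0*s + H = 0 + H = H)
f((8 + 10)*(15 + 7), T(-4, -5))² = ((8 + 10)*(15 + 7))² = (18*22)² = 396² = 156816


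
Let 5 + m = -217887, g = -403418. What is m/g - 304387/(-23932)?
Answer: 64004893055/4827299788 ≈ 13.259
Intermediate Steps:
m = -217892 (m = -5 - 217887 = -217892)
m/g - 304387/(-23932) = -217892/(-403418) - 304387/(-23932) = -217892*(-1/403418) - 304387*(-1/23932) = 108946/201709 + 304387/23932 = 64004893055/4827299788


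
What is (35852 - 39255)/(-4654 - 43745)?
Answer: 3403/48399 ≈ 0.070311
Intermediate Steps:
(35852 - 39255)/(-4654 - 43745) = -3403/(-48399) = -3403*(-1/48399) = 3403/48399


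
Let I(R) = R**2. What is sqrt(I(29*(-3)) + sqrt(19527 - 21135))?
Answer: sqrt(7569 + 2*I*sqrt(402)) ≈ 87.0 + 0.2305*I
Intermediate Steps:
sqrt(I(29*(-3)) + sqrt(19527 - 21135)) = sqrt((29*(-3))**2 + sqrt(19527 - 21135)) = sqrt((-87)**2 + sqrt(-1608)) = sqrt(7569 + 2*I*sqrt(402))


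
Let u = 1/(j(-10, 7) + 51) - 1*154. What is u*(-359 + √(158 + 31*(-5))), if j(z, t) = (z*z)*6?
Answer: 35990827/651 - 100253*√3/651 ≈ 55019.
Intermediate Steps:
j(z, t) = 6*z² (j(z, t) = z²*6 = 6*z²)
u = -100253/651 (u = 1/(6*(-10)² + 51) - 1*154 = 1/(6*100 + 51) - 154 = 1/(600 + 51) - 154 = 1/651 - 154 = -100253/651 ≈ -154.00)
u*(-359 + √(158 + 31*(-5))) = -100253*(-359 + √(158 + 31*(-5)))/651 = -100253*(-359 + √(158 - 155))/651 = -100253*(-359 + √3)/651 = 35990827/651 - 100253*√3/651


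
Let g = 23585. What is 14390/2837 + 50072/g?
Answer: 481442414/66910645 ≈ 7.1953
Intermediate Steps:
14390/2837 + 50072/g = 14390/2837 + 50072/23585 = 481442414/66910645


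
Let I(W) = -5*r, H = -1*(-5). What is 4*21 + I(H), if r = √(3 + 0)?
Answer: 84 - 5*√3 ≈ 75.340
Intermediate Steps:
r = √3 ≈ 1.7320
H = 5
I(W) = -5*√3
4*21 + I(H) = 4*21 - 5*√3 = 84 - 5*√3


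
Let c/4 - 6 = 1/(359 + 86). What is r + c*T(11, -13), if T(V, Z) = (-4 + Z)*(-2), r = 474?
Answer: 574186/445 ≈ 1290.3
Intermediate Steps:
T(V, Z) = 8 - 2*Z
c = 10684/445 (c = 24 + 4/(359 + 86) = 24 + 4/445 = 10684/445 ≈ 24.009)
r + c*T(11, -13) = 474 + 10684*(8 - 2*(-13))/445 = 474 + 10684*(8 + 26)/445 = 474 + (10684/445)*34 = 474 + 363256/445 = 574186/445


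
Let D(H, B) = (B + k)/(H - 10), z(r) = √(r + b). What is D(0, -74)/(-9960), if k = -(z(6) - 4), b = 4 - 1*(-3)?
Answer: -7/9960 - √13/99600 ≈ -0.00073901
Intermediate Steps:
b = 7 (b = 4 + 3 = 7)
z(r) = √(7 + r) (z(r) = √(r + 7) = √(7 + r))
k = 4 - √13 (k = -(√(7 + 6) - 4) = -(√13 - 4) = -(-4 + √13) = 4 - √13 ≈ 0.39445)
D(H, B) = (4 + B - √13)/(-10 + H) (D(H, B) = (B + (4 - √13))/(H - 10) = (4 + B - √13)/(-10 + H))
D(0, -74)/(-9960) = ((4 - 74 - √13)/(-10 + 0))/(-9960) = ((-70 - √13)/(-10))*(-1/9960) = -(-70 - √13)/10*(-1/9960) = (7 + √13/10)*(-1/9960) = -7/9960 - √13/99600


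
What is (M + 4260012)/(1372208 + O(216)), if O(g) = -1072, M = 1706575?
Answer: 5966587/1371136 ≈ 4.3516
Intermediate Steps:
(M + 4260012)/(1372208 + O(216)) = (1706575 + 4260012)/(1372208 - 1072) = 5966587/1371136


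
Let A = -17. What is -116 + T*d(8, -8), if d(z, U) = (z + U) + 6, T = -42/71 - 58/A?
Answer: -119588/1207 ≈ -99.079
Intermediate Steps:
T = 3404/1207 (T = -42/71 - 58/(-17) = -42*1/71 - 58*(-1/17) = -42/71 + 58/17 = 3404/1207 ≈ 2.8202)
d(z, U) = 6 + U + z (d(z, U) = (U + z) + 6 = 6 + U + z)
-116 + T*d(8, -8) = -116 + 3404*(6 - 8 + 8)/1207 = -116 + (3404/1207)*6 = -116 + 20424/1207 = -119588/1207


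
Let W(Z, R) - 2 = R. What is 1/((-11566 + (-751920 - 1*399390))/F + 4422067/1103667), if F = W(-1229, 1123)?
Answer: -413875125/426151013639 ≈ -0.00097119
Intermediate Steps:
W(Z, R) = 2 + R
F = 1125 (F = 2 + 1123 = 1125)
1/((-11566 + (-751920 - 1*399390))/F + 4422067/1103667) = 1/((-11566 + (-751920 - 1*399390))/1125 + 4422067/1103667) = 1/((-11566 + (-751920 - 399390))*(1/1125) + 4422067*(1/1103667)) = 1/((-11566 - 1151310)*(1/1125) + 4422067/1103667) = 1/(-1162876*1/1125 + 4422067/1103667) = 1/(-1162876/1125 + 4422067/1103667) = 1/(-426151013639/413875125) = -413875125/426151013639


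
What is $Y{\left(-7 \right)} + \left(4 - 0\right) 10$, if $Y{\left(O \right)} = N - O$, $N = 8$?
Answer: $55$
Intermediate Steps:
$Y{\left(O \right)} = 8 - O$
$Y{\left(-7 \right)} + \left(4 - 0\right) 10 = \left(8 - -7\right) + \left(4 - 0\right) 10 = \left(8 + 7\right) + \left(4 + 0\right) 10 = 15 + 4 \cdot 10 = 15 + 40 = 55$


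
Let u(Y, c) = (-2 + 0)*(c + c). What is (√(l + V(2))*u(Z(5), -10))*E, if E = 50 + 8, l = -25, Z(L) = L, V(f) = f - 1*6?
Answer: 2320*I*√29 ≈ 12494.0*I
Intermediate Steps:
V(f) = -6 + f (V(f) = f - 6 = -6 + f)
E = 58
u(Y, c) = -4*c
(√(l + V(2))*u(Z(5), -10))*E = (√(-25 + (-6 + 2))*(-4*(-10)))*58 = (√(-25 - 4)*40)*58 = (√(-29)*40)*58 = ((I*√29)*40)*58 = (40*I*√29)*58 = 2320*I*√29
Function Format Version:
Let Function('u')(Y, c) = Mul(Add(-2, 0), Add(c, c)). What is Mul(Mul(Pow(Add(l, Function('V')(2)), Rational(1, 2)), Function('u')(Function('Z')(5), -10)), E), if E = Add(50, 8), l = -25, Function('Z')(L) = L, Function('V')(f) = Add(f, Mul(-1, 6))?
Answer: Mul(2320, I, Pow(29, Rational(1, 2))) ≈ Mul(12494., I)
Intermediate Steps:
Function('V')(f) = Add(-6, f) (Function('V')(f) = Add(f, -6) = Add(-6, f))
E = 58
Function('u')(Y, c) = Mul(-4, c) (Function('u')(Y, c) = Mul(-2, Mul(2, c)) = Mul(-4, c))
Mul(Mul(Pow(Add(l, Function('V')(2)), Rational(1, 2)), Function('u')(Function('Z')(5), -10)), E) = Mul(Mul(Pow(Add(-25, Add(-6, 2)), Rational(1, 2)), Mul(-4, -10)), 58) = Mul(Mul(Pow(Add(-25, -4), Rational(1, 2)), 40), 58) = Mul(Mul(Pow(-29, Rational(1, 2)), 40), 58) = Mul(Mul(Mul(I, Pow(29, Rational(1, 2))), 40), 58) = Mul(Mul(40, I, Pow(29, Rational(1, 2))), 58) = Mul(2320, I, Pow(29, Rational(1, 2)))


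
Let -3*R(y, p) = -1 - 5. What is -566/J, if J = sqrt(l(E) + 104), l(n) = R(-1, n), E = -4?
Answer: -283*sqrt(106)/53 ≈ -54.975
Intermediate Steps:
R(y, p) = 2 (R(y, p) = -(-1 - 5)/3 = -1/3*(-6) = 2)
l(n) = 2
J = sqrt(106) (J = sqrt(2 + 104) = sqrt(106) ≈ 10.296)
-566/J = -566*sqrt(106)/106 = -283*sqrt(106)/53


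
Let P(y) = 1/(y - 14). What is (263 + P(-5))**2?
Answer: 24960016/361 ≈ 69141.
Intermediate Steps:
P(y) = 1/(-14 + y)
(263 + P(-5))**2 = (263 + 1/(-14 - 5))**2 = (263 + 1/(-19))**2 = (263 - 1/19)**2 = (4996/19)**2 = 24960016/361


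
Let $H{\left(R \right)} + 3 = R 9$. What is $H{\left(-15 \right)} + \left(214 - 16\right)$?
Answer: $60$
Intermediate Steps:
$H{\left(R \right)} = -3 + 9 R$ ($H{\left(R \right)} = -3 + R 9 = -3 + 9 R$)
$H{\left(-15 \right)} + \left(214 - 16\right) = \left(-3 + 9 \left(-15\right)\right) + \left(214 - 16\right) = \left(-3 - 135\right) + \left(214 - 16\right) = -138 + 198 = 60$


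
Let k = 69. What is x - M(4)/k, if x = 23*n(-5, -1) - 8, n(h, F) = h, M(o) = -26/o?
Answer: -16961/138 ≈ -122.91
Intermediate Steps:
x = -123 (x = 23*(-5) - 8 = -115 - 8 = -123)
x - M(4)/k = -123 - (-26/4)/69 = -123 - (-26*¼)/69 = -123 - (-13)/(2*69) = -123 - 1*(-13/138) = -123 + 13/138 = -16961/138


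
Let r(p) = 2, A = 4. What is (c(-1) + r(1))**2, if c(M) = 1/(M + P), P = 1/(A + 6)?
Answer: 64/81 ≈ 0.79012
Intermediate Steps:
P = 1/10 (P = 1/(4 + 6) = 1/10 ≈ 0.10000)
c(M) = 1/(1/10 + M) (c(M) = 1/(M + 1/10) = 1/(1/10 + M))
(c(-1) + r(1))**2 = (10/(1 + 10*(-1)) + 2)**2 = (10/(1 - 10) + 2)**2 = (10/(-9) + 2)**2 = (10*(-1/9) + 2)**2 = (-10/9 + 2)**2 = (8/9)**2 = 64/81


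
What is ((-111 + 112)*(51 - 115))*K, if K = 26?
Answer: -1664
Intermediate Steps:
((-111 + 112)*(51 - 115))*K = ((-111 + 112)*(51 - 115))*26 = (1*(-64))*26 = -64*26 = -1664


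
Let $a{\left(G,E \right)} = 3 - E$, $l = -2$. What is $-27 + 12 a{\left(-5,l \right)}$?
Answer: $33$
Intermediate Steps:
$-27 + 12 a{\left(-5,l \right)} = -27 + 12 \left(3 - -2\right) = -27 + 12 \left(3 + 2\right) = -27 + 12 \cdot 5 = -27 + 60 = 33$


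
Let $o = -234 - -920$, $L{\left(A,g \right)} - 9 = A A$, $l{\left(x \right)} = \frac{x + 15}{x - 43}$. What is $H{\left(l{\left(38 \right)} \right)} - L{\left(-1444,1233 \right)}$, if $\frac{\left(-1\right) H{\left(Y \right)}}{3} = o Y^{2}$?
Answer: $- \frac{57909547}{25} \approx -2.3164 \cdot 10^{6}$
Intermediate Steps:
$l{\left(x \right)} = \frac{15 + x}{-43 + x}$
$L{\left(A,g \right)} = 9 + A^{2}$ ($L{\left(A,g \right)} = 9 + A A = 9 + A^{2}$)
$o = 686$ ($o = -234 + 920 = 686$)
$H{\left(Y \right)} = - 2058 Y^{2}$ ($H{\left(Y \right)} = - 3 \cdot 686 Y^{2} = - 2058 Y^{2}$)
$H{\left(l{\left(38 \right)} \right)} - L{\left(-1444,1233 \right)} = - 2058 \left(\frac{15 + 38}{-43 + 38}\right)^{2} - \left(9 + \left(-1444\right)^{2}\right) = - 2058 \left(\frac{1}{-5} \cdot 53\right)^{2} - \left(9 + 2085136\right) = - 2058 \left(\left(- \frac{1}{5}\right) 53\right)^{2} - 2085145 = - 2058 \left(- \frac{53}{5}\right)^{2} - 2085145 = \left(-2058\right) \frac{2809}{25} - 2085145 = - \frac{5780922}{25} - 2085145 = - \frac{57909547}{25}$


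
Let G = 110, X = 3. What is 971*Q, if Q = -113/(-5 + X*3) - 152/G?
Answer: -6329949/220 ≈ -28773.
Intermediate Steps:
Q = -6519/220 (Q = -113/(-5 + 3*3) - 152/110 = -113/(-5 + 9) - 152*1/110 = -113/4 - 76/55 = -6519/220 ≈ -29.632)
971*Q = 971*(-6519/220) = -6329949/220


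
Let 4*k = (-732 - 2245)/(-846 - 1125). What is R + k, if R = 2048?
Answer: 16149409/7884 ≈ 2048.4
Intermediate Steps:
k = 2977/7884 (k = ((-732 - 2245)/(-846 - 1125))/4 = (-2977/(-1971))/4 = (-2977*(-1/1971))/4 = (¼)*(2977/1971) = 2977/7884 ≈ 0.37760)
R + k = 2048 + 2977/7884 = 16149409/7884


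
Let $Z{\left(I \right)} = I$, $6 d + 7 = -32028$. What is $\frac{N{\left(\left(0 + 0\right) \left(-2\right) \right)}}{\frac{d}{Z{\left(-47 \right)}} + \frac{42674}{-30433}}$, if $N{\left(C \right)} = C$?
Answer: $0$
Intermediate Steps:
$d = - \frac{32035}{6}$ ($d = - \frac{7}{6} + \frac{1}{6} \left(-32028\right) = - \frac{7}{6} - 5338 = - \frac{32035}{6} \approx -5339.2$)
$\frac{N{\left(\left(0 + 0\right) \left(-2\right) \right)}}{\frac{d}{Z{\left(-47 \right)}} + \frac{42674}{-30433}} = \frac{\left(0 + 0\right) \left(-2\right)}{- \frac{32035}{6 \left(-47\right)} + \frac{42674}{-30433}} = \frac{0 \left(-2\right)}{\left(- \frac{32035}{6}\right) \left(- \frac{1}{47}\right) + 42674 \left(- \frac{1}{30433}\right)} = \frac{0}{\frac{32035}{282} - \frac{42674}{30433}} = \frac{0}{\frac{962887087}{8582106}} = 0 \cdot \frac{8582106}{962887087} = 0$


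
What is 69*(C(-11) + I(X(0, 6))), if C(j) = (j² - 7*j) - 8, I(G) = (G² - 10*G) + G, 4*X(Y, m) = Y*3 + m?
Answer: 49335/4 ≈ 12334.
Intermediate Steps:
X(Y, m) = m/4 + 3*Y/4 (X(Y, m) = (Y*3 + m)/4 = (3*Y + m)/4 = (m + 3*Y)/4 = m/4 + 3*Y/4)
I(G) = G² - 9*G
C(j) = -8 + j² - 7*j
69*(C(-11) + I(X(0, 6))) = 69*((-8 + (-11)² - 7*(-11)) + ((¼)*6 + (¾)*0)*(-9 + ((¼)*6 + (¾)*0))) = 69*((-8 + 121 + 77) + (3/2 + 0)*(-9 + (3/2 + 0))) = 69*(190 + 3*(-9 + 3/2)/2) = 69*(190 + (3/2)*(-15/2)) = 69*(190 - 45/4) = 69*(715/4) = 49335/4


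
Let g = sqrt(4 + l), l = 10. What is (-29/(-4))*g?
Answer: 29*sqrt(14)/4 ≈ 27.127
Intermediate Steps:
g = sqrt(14) (g = sqrt(4 + 10) = sqrt(14) ≈ 3.7417)
(-29/(-4))*g = (-29/(-4))*sqrt(14) = (-1/4*(-29))*sqrt(14) = 29*sqrt(14)/4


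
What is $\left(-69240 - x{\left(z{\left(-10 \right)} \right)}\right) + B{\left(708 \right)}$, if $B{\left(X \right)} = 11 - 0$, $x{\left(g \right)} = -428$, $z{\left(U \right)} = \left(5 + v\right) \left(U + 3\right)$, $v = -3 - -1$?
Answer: $-68801$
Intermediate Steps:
$v = -2$ ($v = -3 + 1 = -2$)
$z{\left(U \right)} = 9 + 3 U$ ($z{\left(U \right)} = \left(5 - 2\right) \left(U + 3\right) = 3 \left(3 + U\right) = 9 + 3 U$)
$B{\left(X \right)} = 11$ ($B{\left(X \right)} = 11 + 0 = 11$)
$\left(-69240 - x{\left(z{\left(-10 \right)} \right)}\right) + B{\left(708 \right)} = \left(-69240 - -428\right) + 11 = \left(-69240 + 428\right) + 11 = -68812 + 11 = -68801$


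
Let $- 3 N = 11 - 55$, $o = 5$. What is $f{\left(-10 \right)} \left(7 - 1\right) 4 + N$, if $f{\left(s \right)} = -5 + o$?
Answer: $\frac{44}{3} \approx 14.667$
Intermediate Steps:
$f{\left(s \right)} = 0$ ($f{\left(s \right)} = -5 + 5 = 0$)
$N = \frac{44}{3}$ ($N = - \frac{11 - 55}{3} = \left(- \frac{1}{3}\right) \left(-44\right) = \frac{44}{3} \approx 14.667$)
$f{\left(-10 \right)} \left(7 - 1\right) 4 + N = 0 \left(7 - 1\right) 4 + \frac{44}{3} = 0 \cdot 6 \cdot 4 + \frac{44}{3} = 0 \cdot 24 + \frac{44}{3} = 0 + \frac{44}{3} = \frac{44}{3}$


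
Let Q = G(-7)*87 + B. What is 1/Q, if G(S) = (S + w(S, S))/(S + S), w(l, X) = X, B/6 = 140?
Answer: 1/927 ≈ 0.0010787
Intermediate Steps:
B = 840 (B = 6*140 = 840)
G(S) = 1 (G(S) = (S + S)/(S + S) = (2*S)/((2*S)) = (2*S)*(1/(2*S)) = 1)
Q = 927 (Q = 1*87 + 840 = 87 + 840 = 927)
1/Q = 1/927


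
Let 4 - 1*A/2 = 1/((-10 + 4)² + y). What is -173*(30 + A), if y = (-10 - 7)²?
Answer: -2136204/325 ≈ -6572.9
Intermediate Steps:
y = 289 (y = (-17)² = 289)
A = 2598/325 (A = 8 - 2/((-10 + 4)² + 289) = 8 - 2/((-6)² + 289) = 8 - 2/(36 + 289) = 8 - 2/325 = 2598/325 ≈ 7.9938)
-173*(30 + A) = -173*(30 + 2598/325) = -173*12348/325 = -2136204/325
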